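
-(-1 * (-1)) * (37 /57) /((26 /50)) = -925 /741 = -1.25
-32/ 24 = -4/ 3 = -1.33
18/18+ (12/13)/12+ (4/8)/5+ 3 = 543/130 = 4.18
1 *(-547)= -547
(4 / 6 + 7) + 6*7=149 / 3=49.67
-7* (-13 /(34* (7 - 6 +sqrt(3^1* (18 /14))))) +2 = 723 /680 +273* sqrt(21) /680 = 2.90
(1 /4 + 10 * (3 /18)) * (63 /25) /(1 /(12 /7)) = 207 /25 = 8.28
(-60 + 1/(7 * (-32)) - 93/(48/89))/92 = -2.53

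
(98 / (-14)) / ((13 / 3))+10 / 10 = -8 / 13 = -0.62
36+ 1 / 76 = 2737 / 76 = 36.01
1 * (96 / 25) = 96 / 25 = 3.84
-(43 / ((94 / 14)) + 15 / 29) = -9434 / 1363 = -6.92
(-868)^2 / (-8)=-94178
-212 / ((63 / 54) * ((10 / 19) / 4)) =-48336 / 35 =-1381.03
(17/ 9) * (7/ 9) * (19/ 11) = 2261/ 891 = 2.54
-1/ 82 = -0.01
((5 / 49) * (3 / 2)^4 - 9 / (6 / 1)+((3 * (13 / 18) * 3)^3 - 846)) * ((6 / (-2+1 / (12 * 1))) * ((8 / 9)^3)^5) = 7894124051524747264 / 25782145096741047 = 306.19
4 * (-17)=-68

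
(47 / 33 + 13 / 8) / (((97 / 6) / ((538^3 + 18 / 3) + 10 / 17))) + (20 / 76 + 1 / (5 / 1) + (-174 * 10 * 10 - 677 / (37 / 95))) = 19293107202111 / 657305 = 29351833.93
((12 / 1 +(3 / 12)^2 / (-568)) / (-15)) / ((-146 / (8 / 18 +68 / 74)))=4951097 / 662760576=0.01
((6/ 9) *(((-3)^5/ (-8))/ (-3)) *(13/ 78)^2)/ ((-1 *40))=3/ 640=0.00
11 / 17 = 0.65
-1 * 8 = -8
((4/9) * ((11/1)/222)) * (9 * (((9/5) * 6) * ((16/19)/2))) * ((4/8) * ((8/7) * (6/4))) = 0.77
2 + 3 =5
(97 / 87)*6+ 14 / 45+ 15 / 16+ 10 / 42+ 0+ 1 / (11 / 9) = 8.99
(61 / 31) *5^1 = 9.84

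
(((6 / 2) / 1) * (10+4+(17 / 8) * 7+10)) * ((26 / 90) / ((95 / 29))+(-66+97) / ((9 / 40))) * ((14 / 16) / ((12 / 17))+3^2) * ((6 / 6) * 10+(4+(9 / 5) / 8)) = 34174179981923 / 14592000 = 2341980.54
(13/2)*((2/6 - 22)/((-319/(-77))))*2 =-5915/87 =-67.99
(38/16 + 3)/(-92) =-43/736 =-0.06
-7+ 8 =1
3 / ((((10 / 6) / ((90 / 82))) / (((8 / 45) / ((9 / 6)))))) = 48 / 205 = 0.23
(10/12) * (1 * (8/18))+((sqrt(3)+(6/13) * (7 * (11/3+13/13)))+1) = sqrt(3)+5773/351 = 18.18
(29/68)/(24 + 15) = 29/2652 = 0.01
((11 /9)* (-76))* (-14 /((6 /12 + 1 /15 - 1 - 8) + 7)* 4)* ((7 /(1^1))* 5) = -127020.16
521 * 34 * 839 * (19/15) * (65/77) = 3670925362/231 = 15891451.78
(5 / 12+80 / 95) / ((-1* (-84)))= 41 / 2736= 0.01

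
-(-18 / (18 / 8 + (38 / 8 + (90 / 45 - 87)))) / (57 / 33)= -33 / 247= -0.13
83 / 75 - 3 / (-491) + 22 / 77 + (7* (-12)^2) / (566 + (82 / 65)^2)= 46721625112 / 14718179175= 3.17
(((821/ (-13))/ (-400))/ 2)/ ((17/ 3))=2463/ 176800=0.01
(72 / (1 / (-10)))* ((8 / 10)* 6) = -3456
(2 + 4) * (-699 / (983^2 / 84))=-352296 / 966289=-0.36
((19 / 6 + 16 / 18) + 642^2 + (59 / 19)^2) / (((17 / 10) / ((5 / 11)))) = 66958267075 / 607563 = 110207.94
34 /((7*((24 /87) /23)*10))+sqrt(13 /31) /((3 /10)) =10*sqrt(403) /93+11339 /280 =42.66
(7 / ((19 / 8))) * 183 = 10248 / 19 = 539.37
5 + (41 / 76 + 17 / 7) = 4239 / 532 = 7.97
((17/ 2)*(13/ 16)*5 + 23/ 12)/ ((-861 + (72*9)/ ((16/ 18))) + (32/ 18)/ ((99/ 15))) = -346401/ 1251968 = -0.28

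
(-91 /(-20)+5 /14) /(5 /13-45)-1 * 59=-4799731 /81200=-59.11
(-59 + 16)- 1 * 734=-777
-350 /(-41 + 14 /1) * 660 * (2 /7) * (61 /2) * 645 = 144265000 /3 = 48088333.33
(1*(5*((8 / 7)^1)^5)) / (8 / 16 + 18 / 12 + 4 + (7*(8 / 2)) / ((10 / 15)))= 10240 / 50421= 0.20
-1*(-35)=35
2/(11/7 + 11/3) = 21/55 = 0.38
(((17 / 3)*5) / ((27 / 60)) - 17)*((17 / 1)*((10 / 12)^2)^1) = 527425 / 972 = 542.62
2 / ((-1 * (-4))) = 1 / 2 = 0.50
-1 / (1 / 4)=-4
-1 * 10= -10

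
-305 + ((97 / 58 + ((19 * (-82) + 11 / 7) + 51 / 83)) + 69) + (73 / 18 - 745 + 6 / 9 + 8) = -382502212 / 151641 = -2522.42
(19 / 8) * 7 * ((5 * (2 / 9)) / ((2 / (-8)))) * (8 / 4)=-147.78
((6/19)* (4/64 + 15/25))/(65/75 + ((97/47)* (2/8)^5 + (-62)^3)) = -2869632/3269009330179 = -0.00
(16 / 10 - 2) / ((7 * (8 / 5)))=-1 / 28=-0.04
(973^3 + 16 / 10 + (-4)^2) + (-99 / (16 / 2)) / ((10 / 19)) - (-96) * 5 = 73693423287 / 80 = 921167791.09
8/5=1.60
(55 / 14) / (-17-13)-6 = -515 / 84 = -6.13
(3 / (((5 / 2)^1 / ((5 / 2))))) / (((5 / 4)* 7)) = 12 / 35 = 0.34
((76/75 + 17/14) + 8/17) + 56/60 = 64823/17850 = 3.63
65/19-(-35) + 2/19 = 732/19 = 38.53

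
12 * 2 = 24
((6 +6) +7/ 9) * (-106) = -12190/ 9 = -1354.44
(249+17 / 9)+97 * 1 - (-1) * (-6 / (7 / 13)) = 21215 / 63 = 336.75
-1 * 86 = -86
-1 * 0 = 0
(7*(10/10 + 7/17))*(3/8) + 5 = 148/17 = 8.71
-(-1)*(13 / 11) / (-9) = -0.13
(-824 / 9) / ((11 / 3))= -824 / 33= -24.97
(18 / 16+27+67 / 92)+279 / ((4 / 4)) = 56645 / 184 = 307.85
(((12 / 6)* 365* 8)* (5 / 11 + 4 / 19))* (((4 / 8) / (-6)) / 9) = -202940 / 5643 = -35.96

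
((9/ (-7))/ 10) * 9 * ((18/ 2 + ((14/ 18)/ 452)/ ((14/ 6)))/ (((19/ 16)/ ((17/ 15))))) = -746946/ 75145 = -9.94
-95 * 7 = -665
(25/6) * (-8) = -100/3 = -33.33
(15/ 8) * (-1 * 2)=-15/ 4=-3.75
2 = 2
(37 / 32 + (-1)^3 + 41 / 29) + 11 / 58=1633 / 928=1.76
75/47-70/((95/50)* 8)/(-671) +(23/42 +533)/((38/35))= 3545086615/7190436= 493.03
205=205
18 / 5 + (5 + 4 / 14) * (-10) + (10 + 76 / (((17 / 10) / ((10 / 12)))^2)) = -1911274 / 91035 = -20.99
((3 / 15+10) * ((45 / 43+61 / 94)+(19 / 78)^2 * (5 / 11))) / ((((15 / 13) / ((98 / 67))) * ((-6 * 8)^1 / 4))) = -194058171503 / 104561285400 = -1.86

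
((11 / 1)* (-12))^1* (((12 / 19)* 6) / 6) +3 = -80.37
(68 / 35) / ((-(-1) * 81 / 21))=68 / 135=0.50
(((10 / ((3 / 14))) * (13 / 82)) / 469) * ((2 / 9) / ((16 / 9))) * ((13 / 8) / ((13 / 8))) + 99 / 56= 816769 / 461496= 1.77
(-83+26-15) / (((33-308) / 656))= 47232 / 275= 171.75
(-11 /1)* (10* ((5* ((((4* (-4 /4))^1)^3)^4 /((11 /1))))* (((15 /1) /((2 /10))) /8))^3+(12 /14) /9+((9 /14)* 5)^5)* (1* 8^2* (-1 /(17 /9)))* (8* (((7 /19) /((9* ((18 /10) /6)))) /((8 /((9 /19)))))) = 88032149273689090207757770.00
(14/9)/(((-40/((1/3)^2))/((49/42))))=-49/9720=-0.01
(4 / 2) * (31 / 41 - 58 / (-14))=2812 / 287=9.80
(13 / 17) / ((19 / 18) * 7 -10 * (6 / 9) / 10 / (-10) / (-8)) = 4680 / 45169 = 0.10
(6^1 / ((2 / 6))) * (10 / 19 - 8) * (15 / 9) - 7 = -4393 / 19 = -231.21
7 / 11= 0.64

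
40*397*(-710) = -11274800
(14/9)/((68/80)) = 280/153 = 1.83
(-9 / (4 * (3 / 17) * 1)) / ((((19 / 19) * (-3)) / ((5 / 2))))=85 / 8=10.62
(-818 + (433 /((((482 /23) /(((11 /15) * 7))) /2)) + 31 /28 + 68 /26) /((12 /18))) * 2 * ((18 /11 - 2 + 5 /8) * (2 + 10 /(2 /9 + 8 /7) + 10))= -8286501222159 /1659738080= -4992.66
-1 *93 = -93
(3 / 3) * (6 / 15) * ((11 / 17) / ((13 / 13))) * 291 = 6402 / 85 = 75.32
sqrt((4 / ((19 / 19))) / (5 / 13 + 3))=sqrt(143) / 11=1.09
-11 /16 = -0.69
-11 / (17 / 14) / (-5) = 154 / 85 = 1.81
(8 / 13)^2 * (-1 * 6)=-384 / 169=-2.27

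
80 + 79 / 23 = 1919 / 23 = 83.43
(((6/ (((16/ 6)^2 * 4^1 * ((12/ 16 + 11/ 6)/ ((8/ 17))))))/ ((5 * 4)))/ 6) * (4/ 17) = 27/ 358360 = 0.00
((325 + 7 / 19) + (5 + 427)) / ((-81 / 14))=-201460 / 1539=-130.90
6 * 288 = 1728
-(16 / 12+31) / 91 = -0.36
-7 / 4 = -1.75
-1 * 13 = -13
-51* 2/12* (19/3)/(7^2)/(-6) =323/1764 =0.18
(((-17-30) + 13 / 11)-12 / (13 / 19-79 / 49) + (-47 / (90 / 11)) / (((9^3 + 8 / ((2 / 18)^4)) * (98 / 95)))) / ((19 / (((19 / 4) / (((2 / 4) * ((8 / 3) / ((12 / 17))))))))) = -67921232857 / 15604075872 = -4.35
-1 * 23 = -23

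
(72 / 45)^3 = 512 / 125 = 4.10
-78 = -78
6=6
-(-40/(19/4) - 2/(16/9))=1451/152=9.55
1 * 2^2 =4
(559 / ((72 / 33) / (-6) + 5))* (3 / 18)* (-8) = -24596 / 153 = -160.76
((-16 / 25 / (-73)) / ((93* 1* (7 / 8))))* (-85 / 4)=-544 / 237615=-0.00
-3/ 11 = -0.27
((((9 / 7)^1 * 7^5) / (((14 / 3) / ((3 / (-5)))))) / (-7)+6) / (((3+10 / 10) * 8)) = 4029 / 320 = 12.59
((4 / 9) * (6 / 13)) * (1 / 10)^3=1 / 4875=0.00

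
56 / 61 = 0.92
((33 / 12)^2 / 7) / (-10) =-121 / 1120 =-0.11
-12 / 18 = -2 / 3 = -0.67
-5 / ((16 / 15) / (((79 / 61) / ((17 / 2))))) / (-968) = 5925 / 8030528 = 0.00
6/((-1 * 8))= -3/4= -0.75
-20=-20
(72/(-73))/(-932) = 18/17009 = 0.00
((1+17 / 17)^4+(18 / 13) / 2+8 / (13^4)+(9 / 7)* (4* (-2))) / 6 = 426969 / 399854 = 1.07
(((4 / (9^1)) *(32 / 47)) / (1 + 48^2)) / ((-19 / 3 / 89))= -11392 / 6175095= -0.00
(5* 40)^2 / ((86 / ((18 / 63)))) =40000 / 301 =132.89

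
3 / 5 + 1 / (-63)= 184 / 315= 0.58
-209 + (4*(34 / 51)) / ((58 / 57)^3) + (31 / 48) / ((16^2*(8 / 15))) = -165001777465 / 799178752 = -206.46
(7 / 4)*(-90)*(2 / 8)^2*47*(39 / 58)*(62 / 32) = -17899245 / 29696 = -602.75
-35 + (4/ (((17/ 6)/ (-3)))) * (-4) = -307/ 17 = -18.06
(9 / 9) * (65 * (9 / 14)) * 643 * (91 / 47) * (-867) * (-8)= 16958572020 / 47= 360820681.28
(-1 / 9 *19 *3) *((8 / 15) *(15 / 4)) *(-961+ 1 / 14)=12171.76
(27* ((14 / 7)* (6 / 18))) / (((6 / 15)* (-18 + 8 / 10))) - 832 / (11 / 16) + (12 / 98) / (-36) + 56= -80433565 / 69531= -1156.80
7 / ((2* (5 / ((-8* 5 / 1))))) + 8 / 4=-26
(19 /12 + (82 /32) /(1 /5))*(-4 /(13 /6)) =-691 /26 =-26.58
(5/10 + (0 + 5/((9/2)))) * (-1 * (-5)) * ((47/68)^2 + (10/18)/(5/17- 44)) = 2084888735/556572384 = 3.75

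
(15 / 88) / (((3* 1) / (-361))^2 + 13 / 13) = 390963 / 2293808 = 0.17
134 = 134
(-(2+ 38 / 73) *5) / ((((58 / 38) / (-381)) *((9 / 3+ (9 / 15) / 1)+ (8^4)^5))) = 16649700 / 6101837063131737639533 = 0.00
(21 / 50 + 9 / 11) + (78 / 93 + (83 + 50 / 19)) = 87.71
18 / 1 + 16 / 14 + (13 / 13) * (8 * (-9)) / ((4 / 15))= -1756 / 7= -250.86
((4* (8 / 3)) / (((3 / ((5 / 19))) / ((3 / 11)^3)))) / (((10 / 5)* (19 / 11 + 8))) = 240 / 245993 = 0.00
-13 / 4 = -3.25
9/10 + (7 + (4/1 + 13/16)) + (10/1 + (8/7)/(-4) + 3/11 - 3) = 121349/6160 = 19.70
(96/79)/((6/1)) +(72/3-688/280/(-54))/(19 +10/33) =22956767/15851745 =1.45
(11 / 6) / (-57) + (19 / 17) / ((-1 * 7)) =-7807 / 40698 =-0.19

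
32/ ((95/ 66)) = 22.23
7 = 7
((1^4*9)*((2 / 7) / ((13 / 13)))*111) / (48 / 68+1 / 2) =67932 / 287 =236.70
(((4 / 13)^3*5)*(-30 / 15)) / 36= -160 / 19773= -0.01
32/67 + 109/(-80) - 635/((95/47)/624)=-19964246277/101840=-196035.41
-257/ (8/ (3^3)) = -6939/ 8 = -867.38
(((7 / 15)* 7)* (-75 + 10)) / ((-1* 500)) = 637 / 1500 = 0.42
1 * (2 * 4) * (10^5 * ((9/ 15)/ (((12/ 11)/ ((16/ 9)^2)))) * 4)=450560000/ 81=5562469.14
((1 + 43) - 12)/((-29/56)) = -1792/29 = -61.79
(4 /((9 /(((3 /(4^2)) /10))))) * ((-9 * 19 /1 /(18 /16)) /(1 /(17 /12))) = -323 /180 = -1.79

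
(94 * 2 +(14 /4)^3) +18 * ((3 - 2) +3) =2423 /8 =302.88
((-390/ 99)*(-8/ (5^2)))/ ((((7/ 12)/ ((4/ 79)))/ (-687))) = -2286336/ 30415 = -75.17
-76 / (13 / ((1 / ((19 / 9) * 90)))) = -2 / 65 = -0.03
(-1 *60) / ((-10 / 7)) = 42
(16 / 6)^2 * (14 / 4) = 24.89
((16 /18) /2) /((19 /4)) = 16 /171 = 0.09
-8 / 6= -4 / 3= -1.33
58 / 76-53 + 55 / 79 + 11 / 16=-1221289 / 24016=-50.85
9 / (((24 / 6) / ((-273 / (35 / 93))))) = -1632.15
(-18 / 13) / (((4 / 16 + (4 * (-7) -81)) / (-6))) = -144 / 1885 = -0.08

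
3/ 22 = 0.14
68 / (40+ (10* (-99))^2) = 17 / 245035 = 0.00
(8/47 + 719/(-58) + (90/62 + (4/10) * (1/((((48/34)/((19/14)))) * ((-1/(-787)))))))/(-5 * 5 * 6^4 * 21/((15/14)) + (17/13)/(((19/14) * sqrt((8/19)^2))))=-134658324749/293008152807930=-0.00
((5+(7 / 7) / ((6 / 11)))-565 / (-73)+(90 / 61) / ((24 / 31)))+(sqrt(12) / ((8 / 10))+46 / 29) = 5 * sqrt(3) / 2+27994325 / 1549644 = 22.40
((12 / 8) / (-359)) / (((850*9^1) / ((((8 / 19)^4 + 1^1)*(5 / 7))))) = -0.00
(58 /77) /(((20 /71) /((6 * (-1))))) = -6177 /385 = -16.04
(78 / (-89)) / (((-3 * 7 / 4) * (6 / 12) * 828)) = 0.00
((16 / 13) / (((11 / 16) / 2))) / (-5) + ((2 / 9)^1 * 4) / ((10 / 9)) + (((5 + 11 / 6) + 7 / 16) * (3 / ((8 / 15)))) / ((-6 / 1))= -246463 / 36608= -6.73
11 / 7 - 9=-52 / 7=-7.43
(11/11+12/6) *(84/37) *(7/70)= 126/185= 0.68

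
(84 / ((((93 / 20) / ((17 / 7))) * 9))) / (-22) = -680 / 3069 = -0.22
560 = 560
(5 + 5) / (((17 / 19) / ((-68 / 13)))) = -760 / 13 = -58.46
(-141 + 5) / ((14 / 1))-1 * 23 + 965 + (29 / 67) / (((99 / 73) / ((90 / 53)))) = 255060276 / 273427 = 932.83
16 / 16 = 1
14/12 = 1.17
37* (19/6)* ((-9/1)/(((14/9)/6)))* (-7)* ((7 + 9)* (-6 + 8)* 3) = 2733264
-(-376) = 376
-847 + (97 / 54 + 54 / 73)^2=-13061901299 / 15539364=-840.57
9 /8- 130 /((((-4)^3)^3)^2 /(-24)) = 4831838403 /4294967296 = 1.13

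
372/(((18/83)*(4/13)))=33449/6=5574.83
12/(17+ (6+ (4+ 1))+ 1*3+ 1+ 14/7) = 0.35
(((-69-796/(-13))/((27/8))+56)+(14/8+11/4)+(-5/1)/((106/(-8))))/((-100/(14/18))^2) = 21357679/6027372000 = 0.00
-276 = -276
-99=-99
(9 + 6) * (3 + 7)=150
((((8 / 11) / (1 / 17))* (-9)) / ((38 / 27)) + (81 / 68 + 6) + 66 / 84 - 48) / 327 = -11847083 / 32531268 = -0.36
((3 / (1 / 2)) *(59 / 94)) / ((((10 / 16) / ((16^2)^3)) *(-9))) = -7918845952 / 705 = -11232405.61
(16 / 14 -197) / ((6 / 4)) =-130.57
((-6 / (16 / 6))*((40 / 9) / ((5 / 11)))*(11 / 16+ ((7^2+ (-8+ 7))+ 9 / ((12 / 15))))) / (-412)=10549 / 3296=3.20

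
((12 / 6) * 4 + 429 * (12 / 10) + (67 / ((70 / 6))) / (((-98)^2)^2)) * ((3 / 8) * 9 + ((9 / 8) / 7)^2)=3599969170234077 / 2024782584832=1777.95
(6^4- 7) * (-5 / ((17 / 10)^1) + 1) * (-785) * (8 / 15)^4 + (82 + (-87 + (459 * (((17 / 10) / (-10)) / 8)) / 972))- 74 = 1166538839969 / 7344000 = 158842.43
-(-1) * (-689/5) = -689/5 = -137.80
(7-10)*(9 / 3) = -9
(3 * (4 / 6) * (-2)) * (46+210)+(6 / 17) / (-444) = -1288193 / 1258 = -1024.00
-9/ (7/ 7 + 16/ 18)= -81/ 17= -4.76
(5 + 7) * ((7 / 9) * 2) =56 / 3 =18.67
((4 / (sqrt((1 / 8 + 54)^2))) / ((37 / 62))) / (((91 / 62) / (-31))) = -3813248 / 1457911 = -2.62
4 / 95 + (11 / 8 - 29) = -20963 / 760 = -27.58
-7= -7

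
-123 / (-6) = 41 / 2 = 20.50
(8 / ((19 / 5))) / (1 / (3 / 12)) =10 / 19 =0.53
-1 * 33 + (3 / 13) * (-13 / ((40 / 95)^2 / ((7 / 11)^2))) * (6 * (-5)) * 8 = 1611.64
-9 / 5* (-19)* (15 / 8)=513 / 8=64.12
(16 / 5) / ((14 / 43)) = 344 / 35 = 9.83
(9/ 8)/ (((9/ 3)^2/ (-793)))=-793/ 8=-99.12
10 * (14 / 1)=140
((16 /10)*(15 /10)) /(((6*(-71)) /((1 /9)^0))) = -0.01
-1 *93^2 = -8649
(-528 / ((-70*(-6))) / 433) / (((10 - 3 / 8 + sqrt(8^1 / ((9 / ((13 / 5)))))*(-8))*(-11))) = -12288*sqrt(130) / 2412357745 - 3168 / 68924507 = -0.00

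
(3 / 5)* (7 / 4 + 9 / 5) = 213 / 100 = 2.13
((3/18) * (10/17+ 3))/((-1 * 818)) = -61/83436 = -0.00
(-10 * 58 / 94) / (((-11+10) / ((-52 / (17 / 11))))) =-207.61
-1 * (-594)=594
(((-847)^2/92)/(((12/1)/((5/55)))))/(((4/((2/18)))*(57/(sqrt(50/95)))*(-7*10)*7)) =-0.00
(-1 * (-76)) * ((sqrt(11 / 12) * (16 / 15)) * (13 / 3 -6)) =-129.36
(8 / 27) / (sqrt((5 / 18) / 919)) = 17.04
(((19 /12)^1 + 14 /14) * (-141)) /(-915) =1457 /3660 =0.40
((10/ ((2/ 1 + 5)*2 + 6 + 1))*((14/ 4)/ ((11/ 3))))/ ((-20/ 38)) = -19/ 22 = -0.86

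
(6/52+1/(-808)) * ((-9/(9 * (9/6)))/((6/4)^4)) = -4796/319059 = -0.02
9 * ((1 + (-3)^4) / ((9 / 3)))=246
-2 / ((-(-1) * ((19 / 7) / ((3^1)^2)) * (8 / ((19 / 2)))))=-63 / 8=-7.88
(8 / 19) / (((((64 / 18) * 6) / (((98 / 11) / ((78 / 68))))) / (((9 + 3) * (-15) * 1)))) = -27.59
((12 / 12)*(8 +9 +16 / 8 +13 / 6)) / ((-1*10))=-127 / 60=-2.12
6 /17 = 0.35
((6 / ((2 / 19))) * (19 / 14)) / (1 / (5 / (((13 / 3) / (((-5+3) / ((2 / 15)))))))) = -1338.87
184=184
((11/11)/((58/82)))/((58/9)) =369/1682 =0.22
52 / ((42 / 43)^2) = 24037 / 441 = 54.51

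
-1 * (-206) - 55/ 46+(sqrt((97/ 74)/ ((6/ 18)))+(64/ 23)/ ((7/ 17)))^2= 1088 * sqrt(21534)/ 5957+243993173/ 959077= 281.21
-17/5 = -3.40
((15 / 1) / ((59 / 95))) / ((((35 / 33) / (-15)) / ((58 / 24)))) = -1363725 / 1652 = -825.50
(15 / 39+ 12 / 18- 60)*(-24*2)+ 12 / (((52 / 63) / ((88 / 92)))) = 850190 / 299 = 2843.44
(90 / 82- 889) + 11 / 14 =-509205 / 574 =-887.12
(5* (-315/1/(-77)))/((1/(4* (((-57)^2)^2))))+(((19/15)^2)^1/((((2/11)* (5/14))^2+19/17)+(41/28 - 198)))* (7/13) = 2189341494288650100416/2534920019775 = 863672809.09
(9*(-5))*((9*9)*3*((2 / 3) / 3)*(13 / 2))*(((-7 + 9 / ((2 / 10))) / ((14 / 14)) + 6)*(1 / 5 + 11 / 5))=-1667952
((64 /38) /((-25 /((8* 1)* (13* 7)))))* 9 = -209664 /475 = -441.40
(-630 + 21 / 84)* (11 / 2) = -27709 / 8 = -3463.62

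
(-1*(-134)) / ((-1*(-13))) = 134 / 13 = 10.31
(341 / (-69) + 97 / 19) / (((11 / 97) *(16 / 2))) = 10379 / 57684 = 0.18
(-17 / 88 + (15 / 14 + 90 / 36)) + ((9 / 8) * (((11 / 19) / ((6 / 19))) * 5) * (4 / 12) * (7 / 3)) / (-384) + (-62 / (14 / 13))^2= 32962104421 / 9934848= 3317.83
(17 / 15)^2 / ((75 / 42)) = 4046 / 5625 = 0.72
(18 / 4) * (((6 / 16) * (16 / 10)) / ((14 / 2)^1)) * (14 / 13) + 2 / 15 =107 / 195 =0.55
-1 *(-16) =16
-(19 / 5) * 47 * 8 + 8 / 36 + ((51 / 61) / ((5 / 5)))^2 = -239091161 / 167445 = -1427.88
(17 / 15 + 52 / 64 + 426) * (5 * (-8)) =-102707 / 6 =-17117.83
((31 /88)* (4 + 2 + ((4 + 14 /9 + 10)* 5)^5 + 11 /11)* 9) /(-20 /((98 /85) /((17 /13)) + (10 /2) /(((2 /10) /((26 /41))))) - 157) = -1291450051246128025343 /22639737849696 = -57043507.30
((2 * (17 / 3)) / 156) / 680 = 1 / 9360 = 0.00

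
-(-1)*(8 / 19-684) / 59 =-12988 / 1121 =-11.59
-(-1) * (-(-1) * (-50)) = -50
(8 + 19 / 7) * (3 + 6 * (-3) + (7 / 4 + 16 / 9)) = -1475 / 12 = -122.92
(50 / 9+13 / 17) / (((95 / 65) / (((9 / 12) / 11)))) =12571 / 42636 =0.29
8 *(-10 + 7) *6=-144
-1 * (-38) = 38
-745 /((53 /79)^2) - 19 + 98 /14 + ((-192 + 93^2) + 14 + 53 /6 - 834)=100763357 /16854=5978.60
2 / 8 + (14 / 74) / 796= 3685 / 14726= 0.25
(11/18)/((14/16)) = 44/63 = 0.70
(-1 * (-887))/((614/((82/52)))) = 36367/15964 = 2.28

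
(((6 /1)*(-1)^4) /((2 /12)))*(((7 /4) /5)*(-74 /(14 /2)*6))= -3996 /5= -799.20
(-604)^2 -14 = 364802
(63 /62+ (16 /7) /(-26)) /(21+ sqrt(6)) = 5237 /116870-5237*sqrt(6) /2454270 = 0.04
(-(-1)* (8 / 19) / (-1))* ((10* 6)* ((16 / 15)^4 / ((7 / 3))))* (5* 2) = -4194304 / 29925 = -140.16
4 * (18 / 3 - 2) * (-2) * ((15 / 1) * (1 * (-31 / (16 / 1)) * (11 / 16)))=5115 / 8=639.38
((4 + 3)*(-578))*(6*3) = -72828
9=9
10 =10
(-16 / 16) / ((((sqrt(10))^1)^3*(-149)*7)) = sqrt(10) / 104300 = 0.00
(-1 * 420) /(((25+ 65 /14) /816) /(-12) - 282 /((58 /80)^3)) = 280848895488 /494834869087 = 0.57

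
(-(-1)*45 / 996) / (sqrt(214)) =15*sqrt(214) / 71048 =0.00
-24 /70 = -12 /35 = -0.34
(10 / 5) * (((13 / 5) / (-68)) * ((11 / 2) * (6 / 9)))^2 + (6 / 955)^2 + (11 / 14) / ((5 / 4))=88727874679 / 132841913400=0.67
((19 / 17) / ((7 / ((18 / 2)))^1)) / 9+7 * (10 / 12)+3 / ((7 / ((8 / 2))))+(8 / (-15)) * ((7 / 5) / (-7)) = 46493 / 5950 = 7.81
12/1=12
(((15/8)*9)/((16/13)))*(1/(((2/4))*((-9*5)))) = -39/64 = -0.61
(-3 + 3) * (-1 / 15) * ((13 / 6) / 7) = 0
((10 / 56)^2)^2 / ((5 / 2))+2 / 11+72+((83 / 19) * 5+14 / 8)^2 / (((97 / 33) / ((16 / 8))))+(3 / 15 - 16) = 257527761751011 / 591893751680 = 435.09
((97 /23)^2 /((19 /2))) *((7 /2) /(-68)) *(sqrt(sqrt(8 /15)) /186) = -0.00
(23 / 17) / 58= 23 / 986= 0.02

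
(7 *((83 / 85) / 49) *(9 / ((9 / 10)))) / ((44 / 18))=0.57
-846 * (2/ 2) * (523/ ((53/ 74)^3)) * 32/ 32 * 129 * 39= -902031135578352/ 148877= -6058901882.62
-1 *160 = -160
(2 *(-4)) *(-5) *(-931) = -37240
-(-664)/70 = 332/35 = 9.49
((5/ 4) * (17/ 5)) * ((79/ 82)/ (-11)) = -1343/ 3608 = -0.37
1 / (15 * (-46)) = -1 / 690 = -0.00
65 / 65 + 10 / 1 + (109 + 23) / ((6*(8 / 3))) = 19.25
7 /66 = 0.11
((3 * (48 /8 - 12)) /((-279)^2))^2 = 4 /74805201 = 0.00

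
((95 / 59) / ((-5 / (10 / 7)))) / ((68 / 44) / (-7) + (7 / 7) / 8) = 16720 / 3481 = 4.80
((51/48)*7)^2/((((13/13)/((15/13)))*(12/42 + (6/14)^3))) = 14571669/83200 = 175.14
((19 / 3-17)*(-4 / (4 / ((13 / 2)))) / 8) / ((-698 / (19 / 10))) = -247 / 10470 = -0.02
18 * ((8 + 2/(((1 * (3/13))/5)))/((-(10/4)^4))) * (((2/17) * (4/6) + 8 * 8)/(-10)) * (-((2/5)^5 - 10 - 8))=452687124736/166015625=2726.77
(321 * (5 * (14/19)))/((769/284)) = 6381480/14611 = 436.76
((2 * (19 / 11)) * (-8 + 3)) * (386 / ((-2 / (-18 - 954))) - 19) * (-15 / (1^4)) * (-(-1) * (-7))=-3742161150 / 11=-340196468.18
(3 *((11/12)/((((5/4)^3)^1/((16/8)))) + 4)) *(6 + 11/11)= 12964/125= 103.71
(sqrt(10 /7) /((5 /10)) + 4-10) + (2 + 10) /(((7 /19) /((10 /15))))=2 *sqrt(70) /7 + 110 /7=18.10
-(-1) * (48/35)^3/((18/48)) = 294912/42875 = 6.88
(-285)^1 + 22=-263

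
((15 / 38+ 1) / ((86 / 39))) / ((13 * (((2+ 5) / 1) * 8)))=159 / 183008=0.00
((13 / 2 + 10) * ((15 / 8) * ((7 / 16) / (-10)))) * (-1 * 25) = 17325 / 512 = 33.84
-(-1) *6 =6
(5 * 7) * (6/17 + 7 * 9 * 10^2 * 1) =3748710/17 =220512.35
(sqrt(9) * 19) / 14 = 4.07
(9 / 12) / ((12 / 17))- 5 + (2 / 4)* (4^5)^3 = 8589934529 / 16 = 536870908.06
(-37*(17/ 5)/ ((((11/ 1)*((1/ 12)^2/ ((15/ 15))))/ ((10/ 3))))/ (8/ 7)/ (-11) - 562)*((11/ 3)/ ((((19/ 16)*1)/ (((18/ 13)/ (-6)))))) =242656/ 2717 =89.31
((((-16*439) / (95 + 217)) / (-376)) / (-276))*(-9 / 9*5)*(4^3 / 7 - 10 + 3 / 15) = -439 / 615888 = -0.00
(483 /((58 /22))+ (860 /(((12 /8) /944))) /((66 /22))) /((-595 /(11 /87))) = -518479907 /13510665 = -38.38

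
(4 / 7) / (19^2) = 4 / 2527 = 0.00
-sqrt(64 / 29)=-8 * sqrt(29) / 29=-1.49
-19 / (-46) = 19 / 46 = 0.41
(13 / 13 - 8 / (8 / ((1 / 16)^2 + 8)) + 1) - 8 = -3585 / 256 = -14.00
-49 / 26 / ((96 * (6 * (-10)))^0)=-49 / 26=-1.88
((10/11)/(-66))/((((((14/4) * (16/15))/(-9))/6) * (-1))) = -675/3388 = -0.20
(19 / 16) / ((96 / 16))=19 / 96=0.20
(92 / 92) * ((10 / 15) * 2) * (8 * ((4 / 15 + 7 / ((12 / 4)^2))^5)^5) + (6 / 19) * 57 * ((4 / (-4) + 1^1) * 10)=31.63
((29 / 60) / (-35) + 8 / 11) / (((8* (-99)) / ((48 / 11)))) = -16481 / 4192650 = -0.00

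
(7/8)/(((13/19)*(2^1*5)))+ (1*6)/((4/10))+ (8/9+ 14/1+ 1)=290317/9360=31.02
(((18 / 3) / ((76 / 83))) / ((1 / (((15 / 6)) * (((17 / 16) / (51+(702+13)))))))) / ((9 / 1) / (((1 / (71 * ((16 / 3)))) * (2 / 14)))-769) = 21165 / 21504524672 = 0.00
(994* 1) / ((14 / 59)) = 4189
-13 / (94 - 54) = -13 / 40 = -0.32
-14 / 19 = -0.74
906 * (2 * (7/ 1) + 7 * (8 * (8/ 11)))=545412/ 11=49582.91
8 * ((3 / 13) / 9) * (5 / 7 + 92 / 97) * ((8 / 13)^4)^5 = 10413187029609041887232 / 503270445722618449938889281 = 0.00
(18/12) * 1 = 3/2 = 1.50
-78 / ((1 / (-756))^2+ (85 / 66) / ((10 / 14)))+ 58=167079662 / 11335475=14.74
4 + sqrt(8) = 2*sqrt(2) + 4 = 6.83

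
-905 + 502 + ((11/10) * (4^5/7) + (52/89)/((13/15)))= -751997/3115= -241.41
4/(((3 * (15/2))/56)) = 448/45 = 9.96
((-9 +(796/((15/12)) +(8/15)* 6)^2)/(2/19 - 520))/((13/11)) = -598633/898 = -666.63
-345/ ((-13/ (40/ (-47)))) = -22.59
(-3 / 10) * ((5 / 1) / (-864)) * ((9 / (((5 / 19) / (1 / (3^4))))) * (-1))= -19 / 25920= -0.00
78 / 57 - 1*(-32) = 634 / 19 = 33.37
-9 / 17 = -0.53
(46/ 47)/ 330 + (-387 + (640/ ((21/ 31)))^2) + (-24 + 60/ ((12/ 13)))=1017127744571/ 1139985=892229.06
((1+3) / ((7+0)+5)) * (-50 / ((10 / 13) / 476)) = -30940 / 3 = -10313.33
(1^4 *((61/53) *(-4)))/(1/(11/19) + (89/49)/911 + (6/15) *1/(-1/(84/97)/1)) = -14527092965/4363626846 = -3.33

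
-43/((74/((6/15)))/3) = -129/185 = -0.70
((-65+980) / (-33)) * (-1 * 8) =221.82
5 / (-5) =-1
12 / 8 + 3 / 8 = 15 / 8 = 1.88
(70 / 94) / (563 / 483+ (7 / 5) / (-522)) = 14707350 / 22968101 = 0.64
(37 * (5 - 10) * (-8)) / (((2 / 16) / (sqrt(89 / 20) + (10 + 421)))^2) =8164864 * sqrt(445) + 17595703424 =17767941418.77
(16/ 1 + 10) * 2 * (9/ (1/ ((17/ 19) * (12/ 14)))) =358.92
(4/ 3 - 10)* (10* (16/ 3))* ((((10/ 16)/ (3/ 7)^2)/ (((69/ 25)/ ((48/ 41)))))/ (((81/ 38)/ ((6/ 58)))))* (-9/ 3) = 1936480000/ 19935963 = 97.14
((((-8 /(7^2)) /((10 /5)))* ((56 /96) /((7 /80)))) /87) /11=-80 /140679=-0.00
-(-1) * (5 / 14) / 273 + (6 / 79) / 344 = 39703 / 25966668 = 0.00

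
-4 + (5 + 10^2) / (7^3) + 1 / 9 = -1580 / 441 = -3.58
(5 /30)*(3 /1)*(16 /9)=0.89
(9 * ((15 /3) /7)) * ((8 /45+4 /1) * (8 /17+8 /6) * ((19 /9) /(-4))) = -82156 /3213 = -25.57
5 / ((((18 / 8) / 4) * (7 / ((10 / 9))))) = 800 / 567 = 1.41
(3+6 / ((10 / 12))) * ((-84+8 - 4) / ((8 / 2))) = -204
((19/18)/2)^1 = 19/36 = 0.53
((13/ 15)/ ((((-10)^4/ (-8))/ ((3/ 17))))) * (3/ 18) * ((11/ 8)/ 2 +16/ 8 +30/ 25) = -0.00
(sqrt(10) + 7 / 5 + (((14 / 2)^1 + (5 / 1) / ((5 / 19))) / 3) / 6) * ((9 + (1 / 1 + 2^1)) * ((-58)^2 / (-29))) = -1392 * sqrt(10) - 59392 / 15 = -8361.36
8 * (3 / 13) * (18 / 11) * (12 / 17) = 5184 / 2431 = 2.13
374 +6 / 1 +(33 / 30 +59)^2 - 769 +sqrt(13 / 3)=sqrt(39) / 3 +322301 / 100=3225.09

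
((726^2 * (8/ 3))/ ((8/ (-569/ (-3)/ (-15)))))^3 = -37002323443545472671296/ 3375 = -10963651390680140050.75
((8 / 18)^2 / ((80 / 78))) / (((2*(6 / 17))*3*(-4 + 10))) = 221 / 14580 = 0.02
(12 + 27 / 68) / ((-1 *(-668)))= 843 / 45424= 0.02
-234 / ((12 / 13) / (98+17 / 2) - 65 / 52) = 863928 / 4583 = 188.51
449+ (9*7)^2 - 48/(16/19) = 4361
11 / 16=0.69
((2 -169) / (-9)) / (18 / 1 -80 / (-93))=5177 / 5262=0.98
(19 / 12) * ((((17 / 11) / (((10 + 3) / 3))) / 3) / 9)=323 / 15444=0.02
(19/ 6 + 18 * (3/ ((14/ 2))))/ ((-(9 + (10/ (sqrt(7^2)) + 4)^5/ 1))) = -0.00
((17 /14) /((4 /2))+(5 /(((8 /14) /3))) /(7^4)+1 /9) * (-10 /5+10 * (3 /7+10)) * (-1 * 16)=-25787456 /21609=-1193.37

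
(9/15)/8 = 3/40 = 0.08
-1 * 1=-1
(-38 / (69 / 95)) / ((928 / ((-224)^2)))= -5660480 / 2001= -2828.83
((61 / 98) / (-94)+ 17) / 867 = 52181 / 2662268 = 0.02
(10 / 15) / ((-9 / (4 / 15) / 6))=-16 / 135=-0.12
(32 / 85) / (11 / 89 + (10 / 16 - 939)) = -0.00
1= 1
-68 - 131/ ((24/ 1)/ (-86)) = 4817/ 12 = 401.42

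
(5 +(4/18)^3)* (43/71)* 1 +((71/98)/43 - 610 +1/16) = -1058954736307/1744899408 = -606.89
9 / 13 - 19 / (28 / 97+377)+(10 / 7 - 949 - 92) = -3459974899 / 3330327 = -1038.93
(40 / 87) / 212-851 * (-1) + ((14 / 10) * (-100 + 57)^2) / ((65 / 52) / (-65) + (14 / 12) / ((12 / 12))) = 12822061033 / 4126845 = 3106.99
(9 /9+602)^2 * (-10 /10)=-363609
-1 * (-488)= 488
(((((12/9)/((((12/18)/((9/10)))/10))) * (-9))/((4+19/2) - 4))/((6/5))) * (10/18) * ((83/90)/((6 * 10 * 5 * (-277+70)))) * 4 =83/176985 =0.00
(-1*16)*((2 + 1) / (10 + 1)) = -48 / 11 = -4.36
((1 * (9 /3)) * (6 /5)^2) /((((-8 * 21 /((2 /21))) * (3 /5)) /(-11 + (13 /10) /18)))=281 /6300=0.04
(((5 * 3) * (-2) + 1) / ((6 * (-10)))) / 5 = 29 / 300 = 0.10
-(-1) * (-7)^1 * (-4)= 28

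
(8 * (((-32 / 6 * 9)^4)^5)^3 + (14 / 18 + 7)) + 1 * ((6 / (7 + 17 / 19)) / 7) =599189548568973331670169800000000000000000000000000000000000000000000000000000000000000000000000000000.00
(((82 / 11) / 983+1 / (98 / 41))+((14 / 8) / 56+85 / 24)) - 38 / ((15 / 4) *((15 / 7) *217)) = 470327414807 / 118259618400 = 3.98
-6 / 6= -1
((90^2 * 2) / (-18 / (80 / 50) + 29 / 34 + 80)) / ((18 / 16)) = 979200 / 4733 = 206.89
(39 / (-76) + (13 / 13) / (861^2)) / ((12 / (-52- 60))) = 4.79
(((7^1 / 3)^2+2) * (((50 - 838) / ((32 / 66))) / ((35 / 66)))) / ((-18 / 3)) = 1597079 / 420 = 3802.57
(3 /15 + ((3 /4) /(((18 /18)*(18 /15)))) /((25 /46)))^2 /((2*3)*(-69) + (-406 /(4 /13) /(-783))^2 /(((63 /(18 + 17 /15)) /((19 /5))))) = -14348907 /3233701204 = -0.00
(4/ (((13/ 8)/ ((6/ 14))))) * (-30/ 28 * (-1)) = 720/ 637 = 1.13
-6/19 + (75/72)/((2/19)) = 8737/912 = 9.58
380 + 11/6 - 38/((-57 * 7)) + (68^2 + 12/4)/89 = 540661/1246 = 433.92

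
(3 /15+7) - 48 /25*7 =-156 /25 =-6.24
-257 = -257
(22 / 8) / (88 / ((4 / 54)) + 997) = 11 / 8740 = 0.00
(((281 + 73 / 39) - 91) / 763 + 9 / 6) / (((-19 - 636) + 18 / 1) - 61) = -14891 / 5934396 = -0.00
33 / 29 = 1.14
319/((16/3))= 957/16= 59.81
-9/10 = -0.90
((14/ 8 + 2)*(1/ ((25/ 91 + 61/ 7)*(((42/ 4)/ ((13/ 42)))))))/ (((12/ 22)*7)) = 9295/ 2885904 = 0.00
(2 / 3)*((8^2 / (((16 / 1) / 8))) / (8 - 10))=-10.67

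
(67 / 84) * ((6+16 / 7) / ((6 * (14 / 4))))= 1943 / 6174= 0.31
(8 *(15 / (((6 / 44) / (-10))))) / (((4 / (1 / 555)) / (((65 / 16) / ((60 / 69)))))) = -16445 / 888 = -18.52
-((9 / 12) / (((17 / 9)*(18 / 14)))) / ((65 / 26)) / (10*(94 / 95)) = -399 / 31960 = -0.01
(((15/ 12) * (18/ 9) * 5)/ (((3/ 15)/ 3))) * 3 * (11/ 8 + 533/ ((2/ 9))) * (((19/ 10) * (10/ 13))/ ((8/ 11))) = 4514164875/ 1664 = 2712839.47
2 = 2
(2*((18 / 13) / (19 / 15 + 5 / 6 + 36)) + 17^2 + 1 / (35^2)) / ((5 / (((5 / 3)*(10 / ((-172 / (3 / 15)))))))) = -292321963 / 260899275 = -1.12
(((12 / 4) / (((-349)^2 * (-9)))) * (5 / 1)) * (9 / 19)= -15 / 2314219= -0.00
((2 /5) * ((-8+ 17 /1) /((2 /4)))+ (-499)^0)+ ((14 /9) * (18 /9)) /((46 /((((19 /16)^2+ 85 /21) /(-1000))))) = 651772259 /79488000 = 8.20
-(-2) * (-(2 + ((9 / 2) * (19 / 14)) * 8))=-712 / 7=-101.71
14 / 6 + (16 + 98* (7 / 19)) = 3103 / 57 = 54.44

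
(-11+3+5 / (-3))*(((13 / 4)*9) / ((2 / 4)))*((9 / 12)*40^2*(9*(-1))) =6107400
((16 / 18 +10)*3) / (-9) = -98 / 27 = -3.63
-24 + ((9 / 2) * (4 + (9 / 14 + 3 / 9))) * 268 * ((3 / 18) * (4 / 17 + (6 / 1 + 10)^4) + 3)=7802622777 / 119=65568258.63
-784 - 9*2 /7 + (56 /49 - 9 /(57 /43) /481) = -50247125 /63973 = -785.44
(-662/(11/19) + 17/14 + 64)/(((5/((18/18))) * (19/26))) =-2158637/7315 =-295.10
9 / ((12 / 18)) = 13.50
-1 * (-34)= 34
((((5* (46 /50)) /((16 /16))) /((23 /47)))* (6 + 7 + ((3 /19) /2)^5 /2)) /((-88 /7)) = -677777707019 /69726947840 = -9.72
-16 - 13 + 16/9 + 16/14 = -1643/63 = -26.08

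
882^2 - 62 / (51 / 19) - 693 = 39637603 / 51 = 777207.90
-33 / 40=-0.82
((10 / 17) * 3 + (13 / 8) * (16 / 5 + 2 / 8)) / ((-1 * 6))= -1.23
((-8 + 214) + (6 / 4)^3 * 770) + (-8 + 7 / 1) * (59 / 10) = 55977 / 20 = 2798.85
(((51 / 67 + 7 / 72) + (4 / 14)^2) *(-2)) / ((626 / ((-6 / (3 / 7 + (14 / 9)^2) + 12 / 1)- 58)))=45430397 / 314439174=0.14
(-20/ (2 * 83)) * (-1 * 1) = 10/ 83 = 0.12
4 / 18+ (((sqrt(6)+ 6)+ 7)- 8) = sqrt(6)+ 47 / 9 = 7.67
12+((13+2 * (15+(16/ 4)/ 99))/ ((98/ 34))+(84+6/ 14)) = 540280/ 4851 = 111.37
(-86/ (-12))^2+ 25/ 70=13033/ 252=51.72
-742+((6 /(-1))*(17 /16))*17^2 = -20675 /8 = -2584.38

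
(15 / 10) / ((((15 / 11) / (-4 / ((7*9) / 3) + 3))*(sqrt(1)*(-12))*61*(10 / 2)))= -649 / 768600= -0.00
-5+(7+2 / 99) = 200 / 99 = 2.02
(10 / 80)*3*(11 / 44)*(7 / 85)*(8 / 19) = 21 / 6460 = 0.00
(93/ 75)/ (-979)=-31/ 24475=-0.00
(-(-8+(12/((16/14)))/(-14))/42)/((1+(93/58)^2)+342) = 4205/6975006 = 0.00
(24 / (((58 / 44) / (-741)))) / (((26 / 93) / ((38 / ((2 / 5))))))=-132949080 / 29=-4584451.03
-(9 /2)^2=-81 /4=-20.25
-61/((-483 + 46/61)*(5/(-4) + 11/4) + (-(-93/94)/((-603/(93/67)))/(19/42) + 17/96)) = 1431963563232/16976909370383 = 0.08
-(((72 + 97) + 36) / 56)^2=-42025 / 3136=-13.40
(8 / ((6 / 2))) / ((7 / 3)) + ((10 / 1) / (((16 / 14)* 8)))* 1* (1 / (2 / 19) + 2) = 6147 / 448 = 13.72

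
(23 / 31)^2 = 529 / 961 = 0.55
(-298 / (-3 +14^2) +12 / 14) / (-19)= 928 / 25669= 0.04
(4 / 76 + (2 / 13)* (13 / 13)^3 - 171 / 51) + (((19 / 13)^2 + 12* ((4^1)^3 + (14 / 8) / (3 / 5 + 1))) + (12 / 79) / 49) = 1318750187221 / 1690450216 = 780.12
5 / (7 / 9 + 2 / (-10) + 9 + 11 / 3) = 225 / 596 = 0.38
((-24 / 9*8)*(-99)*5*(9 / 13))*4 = 380160 / 13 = 29243.08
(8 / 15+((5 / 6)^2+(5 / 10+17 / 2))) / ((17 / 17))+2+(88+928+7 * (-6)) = 177521 / 180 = 986.23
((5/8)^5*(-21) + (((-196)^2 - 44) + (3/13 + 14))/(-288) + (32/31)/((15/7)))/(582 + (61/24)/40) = -80108461247/345889909248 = -0.23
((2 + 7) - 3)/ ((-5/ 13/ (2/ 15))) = -52/ 25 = -2.08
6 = 6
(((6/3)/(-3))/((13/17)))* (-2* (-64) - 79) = -1666/39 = -42.72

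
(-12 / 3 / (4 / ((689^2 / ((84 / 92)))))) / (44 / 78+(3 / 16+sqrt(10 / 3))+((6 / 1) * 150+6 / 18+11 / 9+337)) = -15806498413111536 / 37676166073063+4251434174208 * sqrt(30) / 37676166073063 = -418.92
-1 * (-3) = 3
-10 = -10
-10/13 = -0.77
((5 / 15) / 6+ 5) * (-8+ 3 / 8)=-5551 / 144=-38.55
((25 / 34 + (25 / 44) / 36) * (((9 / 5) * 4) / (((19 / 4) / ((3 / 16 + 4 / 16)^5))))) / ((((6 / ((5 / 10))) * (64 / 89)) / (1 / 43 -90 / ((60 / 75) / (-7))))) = 37253569043495 / 22369800290304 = 1.67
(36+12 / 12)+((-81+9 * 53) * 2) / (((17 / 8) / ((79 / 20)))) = 128281 / 85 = 1509.19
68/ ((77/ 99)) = 612/ 7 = 87.43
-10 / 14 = -0.71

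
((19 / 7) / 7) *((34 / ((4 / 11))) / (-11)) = -323 / 98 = -3.30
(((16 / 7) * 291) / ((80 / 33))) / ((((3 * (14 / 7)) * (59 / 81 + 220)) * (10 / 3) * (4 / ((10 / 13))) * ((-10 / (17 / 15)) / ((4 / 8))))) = -4407777 / 6507956000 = -0.00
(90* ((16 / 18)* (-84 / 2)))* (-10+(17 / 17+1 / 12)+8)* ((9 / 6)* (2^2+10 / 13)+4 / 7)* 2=618640 / 13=47587.69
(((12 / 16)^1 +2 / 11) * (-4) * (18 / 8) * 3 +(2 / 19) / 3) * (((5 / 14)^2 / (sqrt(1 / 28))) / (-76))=0.22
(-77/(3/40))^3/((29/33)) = -321399232000/261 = -1231414681.99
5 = 5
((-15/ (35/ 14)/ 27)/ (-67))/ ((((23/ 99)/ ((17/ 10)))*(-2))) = -0.01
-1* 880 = -880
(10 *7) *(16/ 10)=112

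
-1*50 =-50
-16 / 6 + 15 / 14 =-67 / 42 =-1.60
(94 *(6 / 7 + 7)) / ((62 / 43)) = 111155 / 217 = 512.24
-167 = -167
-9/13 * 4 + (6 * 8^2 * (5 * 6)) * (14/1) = 2096604/13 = 161277.23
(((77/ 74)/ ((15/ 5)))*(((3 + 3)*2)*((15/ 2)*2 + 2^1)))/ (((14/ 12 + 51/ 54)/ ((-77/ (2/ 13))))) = -11792781/ 703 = -16774.94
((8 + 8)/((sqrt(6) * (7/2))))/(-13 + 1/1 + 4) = -2 * sqrt(6)/21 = -0.23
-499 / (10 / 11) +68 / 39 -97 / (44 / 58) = -1447918 / 2145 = -675.02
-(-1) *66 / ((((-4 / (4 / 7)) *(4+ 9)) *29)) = -66 / 2639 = -0.03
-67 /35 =-1.91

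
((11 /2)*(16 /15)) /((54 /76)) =3344 /405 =8.26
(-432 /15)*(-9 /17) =1296 /85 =15.25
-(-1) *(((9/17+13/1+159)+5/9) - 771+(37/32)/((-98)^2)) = -28114667107/47021184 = -597.91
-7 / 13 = -0.54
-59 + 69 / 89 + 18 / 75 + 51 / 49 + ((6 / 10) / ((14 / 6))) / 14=-12412613 / 218050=-56.93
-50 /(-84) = 25 /42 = 0.60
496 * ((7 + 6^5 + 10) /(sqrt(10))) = 1932664 * sqrt(10) /5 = 1222324.04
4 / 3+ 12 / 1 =40 / 3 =13.33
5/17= 0.29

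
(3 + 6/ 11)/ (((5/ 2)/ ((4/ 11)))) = 312/ 605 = 0.52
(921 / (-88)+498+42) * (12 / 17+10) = 5669.13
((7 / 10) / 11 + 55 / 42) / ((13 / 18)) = 732 / 385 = 1.90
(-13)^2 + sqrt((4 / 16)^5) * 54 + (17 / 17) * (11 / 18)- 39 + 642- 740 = 4939 / 144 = 34.30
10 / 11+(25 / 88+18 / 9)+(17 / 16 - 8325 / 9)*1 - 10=-163811 / 176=-930.74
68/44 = 17/11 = 1.55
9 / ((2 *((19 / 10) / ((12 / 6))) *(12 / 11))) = 165 / 38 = 4.34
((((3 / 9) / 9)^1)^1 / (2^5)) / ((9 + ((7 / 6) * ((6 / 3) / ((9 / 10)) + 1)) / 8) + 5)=1 / 12502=0.00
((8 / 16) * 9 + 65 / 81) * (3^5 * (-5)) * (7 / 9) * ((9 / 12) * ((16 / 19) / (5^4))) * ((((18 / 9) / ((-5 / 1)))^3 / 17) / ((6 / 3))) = 48104 / 5046875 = 0.01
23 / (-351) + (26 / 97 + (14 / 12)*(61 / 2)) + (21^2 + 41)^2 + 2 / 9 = 31644644779 / 136188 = 232360.01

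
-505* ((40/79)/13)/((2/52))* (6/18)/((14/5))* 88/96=-277750/4977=-55.81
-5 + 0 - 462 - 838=-1305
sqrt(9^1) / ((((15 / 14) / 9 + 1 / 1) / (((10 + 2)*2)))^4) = 3097158156288 / 4879681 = 634705.05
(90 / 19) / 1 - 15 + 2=-157 / 19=-8.26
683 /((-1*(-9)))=683 /9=75.89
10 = 10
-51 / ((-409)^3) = 0.00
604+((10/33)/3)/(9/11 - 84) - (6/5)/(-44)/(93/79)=3392350373/5616270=604.02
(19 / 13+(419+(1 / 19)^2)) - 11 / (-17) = 33596686 / 79781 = 421.11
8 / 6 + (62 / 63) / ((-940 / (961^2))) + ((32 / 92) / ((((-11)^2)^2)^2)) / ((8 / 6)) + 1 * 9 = -139640483866792943 / 145984828727430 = -956.54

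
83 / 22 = 3.77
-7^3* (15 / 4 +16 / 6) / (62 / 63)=-554631 / 248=-2236.42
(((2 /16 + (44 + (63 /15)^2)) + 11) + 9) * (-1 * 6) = -49059 /100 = -490.59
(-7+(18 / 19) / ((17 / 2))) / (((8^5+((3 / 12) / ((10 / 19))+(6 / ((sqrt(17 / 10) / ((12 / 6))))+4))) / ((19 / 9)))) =-116670011000 / 262923776058753+14240000 *sqrt(170) / 1489901397666267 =-0.00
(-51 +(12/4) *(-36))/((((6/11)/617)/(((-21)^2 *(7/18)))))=-123380873/4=-30845218.25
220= 220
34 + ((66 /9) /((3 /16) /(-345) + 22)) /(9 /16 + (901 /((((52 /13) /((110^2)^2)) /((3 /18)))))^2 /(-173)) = 1995806851943934116509319454 /58700201527762768135922591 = 34.00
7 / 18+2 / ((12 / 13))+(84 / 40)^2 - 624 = -555331 / 900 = -617.03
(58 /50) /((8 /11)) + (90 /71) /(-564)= 1063003 /667400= 1.59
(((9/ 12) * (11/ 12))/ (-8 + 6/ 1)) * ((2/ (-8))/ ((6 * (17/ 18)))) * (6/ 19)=99/ 20672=0.00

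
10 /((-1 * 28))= -5 /14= -0.36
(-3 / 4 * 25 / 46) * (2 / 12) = -0.07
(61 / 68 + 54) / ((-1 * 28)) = -3733 / 1904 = -1.96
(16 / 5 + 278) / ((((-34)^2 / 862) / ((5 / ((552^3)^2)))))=0.00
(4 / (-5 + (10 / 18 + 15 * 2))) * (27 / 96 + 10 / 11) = 3771 / 20240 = 0.19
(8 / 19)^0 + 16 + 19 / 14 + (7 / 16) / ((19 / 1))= 39113 / 2128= 18.38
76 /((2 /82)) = 3116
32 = 32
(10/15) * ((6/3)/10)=2/15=0.13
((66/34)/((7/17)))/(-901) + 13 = 81958/6307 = 12.99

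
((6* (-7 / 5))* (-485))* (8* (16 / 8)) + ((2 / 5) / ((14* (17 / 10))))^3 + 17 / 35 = 549231113849 / 8425795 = 65184.49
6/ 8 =0.75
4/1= 4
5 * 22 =110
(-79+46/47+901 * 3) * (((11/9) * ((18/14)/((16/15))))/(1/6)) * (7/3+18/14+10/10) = 987300435/9212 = 107175.47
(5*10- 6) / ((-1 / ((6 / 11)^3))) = -864 / 121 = -7.14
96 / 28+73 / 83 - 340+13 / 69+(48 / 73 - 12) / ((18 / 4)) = -989226376 / 2926497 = -338.02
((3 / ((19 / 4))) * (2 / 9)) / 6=4 / 171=0.02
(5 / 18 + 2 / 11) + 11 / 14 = 863 / 693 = 1.25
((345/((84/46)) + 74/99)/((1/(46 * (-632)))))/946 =-1910691788/327789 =-5829.03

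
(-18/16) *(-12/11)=27/22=1.23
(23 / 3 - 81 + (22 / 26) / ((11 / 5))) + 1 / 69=-65422 / 897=-72.93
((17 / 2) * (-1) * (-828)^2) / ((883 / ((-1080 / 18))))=349647840 / 883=395977.17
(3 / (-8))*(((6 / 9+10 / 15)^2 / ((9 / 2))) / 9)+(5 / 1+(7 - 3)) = 2183 / 243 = 8.98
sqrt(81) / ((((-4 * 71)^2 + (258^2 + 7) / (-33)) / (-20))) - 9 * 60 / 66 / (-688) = 94301505 / 9819771368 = 0.01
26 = 26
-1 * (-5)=5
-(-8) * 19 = 152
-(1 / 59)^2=-1 / 3481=-0.00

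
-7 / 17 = -0.41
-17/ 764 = -0.02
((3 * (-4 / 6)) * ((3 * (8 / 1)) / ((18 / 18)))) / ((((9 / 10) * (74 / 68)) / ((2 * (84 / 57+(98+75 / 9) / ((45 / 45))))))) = -66857600 / 6327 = -10567.03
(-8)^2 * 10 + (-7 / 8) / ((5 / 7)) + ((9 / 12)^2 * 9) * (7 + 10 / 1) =57987 / 80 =724.84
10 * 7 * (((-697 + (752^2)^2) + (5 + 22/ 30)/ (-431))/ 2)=14472312466550743/ 1293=11192817066164.53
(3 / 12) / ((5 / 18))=9 / 10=0.90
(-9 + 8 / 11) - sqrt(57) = -91 / 11 - sqrt(57) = -15.82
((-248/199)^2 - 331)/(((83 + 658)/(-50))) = 217440450/9781447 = 22.23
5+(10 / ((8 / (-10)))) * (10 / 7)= -90 / 7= -12.86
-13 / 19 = -0.68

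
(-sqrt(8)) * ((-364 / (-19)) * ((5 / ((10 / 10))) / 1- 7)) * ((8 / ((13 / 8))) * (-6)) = -43008 * sqrt(2) / 19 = -3201.18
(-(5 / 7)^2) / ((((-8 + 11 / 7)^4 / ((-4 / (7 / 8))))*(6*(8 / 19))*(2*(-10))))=-133 / 4920750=-0.00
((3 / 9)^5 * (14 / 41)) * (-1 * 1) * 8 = -112 / 9963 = -0.01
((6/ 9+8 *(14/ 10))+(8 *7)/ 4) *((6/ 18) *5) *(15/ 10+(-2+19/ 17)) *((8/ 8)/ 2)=679/ 51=13.31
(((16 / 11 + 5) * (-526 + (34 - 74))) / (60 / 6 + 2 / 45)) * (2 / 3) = -301395 / 1243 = -242.47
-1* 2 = -2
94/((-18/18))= -94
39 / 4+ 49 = 235 / 4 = 58.75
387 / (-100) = -387 / 100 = -3.87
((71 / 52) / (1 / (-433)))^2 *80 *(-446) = -2107644469270 / 169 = -12471269048.93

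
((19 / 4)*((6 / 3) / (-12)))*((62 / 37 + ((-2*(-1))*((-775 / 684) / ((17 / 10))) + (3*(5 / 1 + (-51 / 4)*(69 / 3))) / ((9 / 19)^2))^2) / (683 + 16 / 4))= -669237400654883269 / 39072271273344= -17128.19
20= 20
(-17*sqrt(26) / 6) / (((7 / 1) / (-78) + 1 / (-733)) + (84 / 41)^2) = -16018249*sqrt(26) / 23215495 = -3.52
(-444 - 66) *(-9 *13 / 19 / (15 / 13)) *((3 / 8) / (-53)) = -77571 / 4028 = -19.26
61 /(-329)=-61 /329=-0.19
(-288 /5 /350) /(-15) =0.01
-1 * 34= -34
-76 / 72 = -19 / 18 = -1.06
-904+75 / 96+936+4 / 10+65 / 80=5439 / 160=33.99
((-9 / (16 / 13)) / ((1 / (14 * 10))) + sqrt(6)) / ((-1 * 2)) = 4095 / 8-sqrt(6) / 2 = 510.65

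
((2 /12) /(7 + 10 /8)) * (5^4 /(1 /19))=239.90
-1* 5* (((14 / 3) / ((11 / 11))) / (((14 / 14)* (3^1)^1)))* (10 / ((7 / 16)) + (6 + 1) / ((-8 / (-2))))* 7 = -24115 / 18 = -1339.72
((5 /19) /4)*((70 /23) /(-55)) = -35 /9614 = -0.00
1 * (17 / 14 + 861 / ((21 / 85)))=48807 / 14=3486.21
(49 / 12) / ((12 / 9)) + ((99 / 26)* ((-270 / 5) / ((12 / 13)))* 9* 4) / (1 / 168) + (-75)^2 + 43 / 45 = -965925347 / 720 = -1341562.98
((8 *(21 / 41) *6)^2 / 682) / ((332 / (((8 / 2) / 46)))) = 0.00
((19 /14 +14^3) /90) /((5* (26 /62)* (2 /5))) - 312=-1805927 /6552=-275.63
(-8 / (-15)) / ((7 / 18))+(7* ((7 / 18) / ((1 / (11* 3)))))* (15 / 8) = 95093 / 560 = 169.81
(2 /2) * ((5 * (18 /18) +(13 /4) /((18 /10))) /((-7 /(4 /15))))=-7 /27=-0.26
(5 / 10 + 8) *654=5559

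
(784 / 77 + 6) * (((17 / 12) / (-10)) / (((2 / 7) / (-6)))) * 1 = 10591 / 220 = 48.14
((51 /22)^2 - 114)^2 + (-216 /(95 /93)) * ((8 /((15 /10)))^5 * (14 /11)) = -76743630221987 /66762960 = -1149494.12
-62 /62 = -1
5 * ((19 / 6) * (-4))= -190 / 3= -63.33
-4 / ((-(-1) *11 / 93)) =-372 / 11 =-33.82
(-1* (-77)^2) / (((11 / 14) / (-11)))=83006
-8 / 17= -0.47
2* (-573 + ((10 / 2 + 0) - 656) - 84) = -2616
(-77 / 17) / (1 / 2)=-154 / 17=-9.06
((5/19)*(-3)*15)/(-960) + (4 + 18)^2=588559/1216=484.01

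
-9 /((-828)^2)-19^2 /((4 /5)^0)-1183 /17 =-557608337 /1294992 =-430.59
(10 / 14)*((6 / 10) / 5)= 3 / 35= 0.09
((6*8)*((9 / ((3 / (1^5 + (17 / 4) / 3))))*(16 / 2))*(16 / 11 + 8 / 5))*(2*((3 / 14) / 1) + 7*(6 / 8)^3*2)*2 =538704 / 5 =107740.80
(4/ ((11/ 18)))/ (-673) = -72/ 7403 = -0.01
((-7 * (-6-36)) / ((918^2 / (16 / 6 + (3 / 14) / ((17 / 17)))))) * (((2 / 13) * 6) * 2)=1694 / 912951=0.00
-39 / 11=-3.55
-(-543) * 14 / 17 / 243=2534 / 1377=1.84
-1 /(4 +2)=-1 /6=-0.17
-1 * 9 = -9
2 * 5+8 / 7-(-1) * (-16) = -34 / 7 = -4.86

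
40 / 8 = 5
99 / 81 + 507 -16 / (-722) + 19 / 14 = 23179735 / 45486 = 509.60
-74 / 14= -37 / 7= -5.29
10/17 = 0.59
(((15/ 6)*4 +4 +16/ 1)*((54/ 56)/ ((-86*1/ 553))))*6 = -95985/ 86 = -1116.10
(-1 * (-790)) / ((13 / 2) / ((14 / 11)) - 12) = -22120 / 193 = -114.61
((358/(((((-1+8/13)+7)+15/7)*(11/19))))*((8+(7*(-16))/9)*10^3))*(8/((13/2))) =-30472960000/78903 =-386207.88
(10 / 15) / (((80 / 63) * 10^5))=21 / 4000000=0.00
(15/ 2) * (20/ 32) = 75/ 16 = 4.69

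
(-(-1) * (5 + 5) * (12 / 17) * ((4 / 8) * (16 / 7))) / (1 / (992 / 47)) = 952320 / 5593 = 170.27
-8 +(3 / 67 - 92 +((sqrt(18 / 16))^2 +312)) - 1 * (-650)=462659 / 536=863.17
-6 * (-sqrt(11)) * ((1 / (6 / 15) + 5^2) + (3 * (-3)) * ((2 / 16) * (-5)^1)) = 795 * sqrt(11) / 4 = 659.18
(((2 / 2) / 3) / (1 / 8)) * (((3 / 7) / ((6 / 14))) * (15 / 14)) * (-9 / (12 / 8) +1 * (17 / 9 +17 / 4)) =25 / 63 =0.40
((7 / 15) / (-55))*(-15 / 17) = 7 / 935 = 0.01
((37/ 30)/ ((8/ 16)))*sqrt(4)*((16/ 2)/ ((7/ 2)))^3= 303104/ 5145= 58.91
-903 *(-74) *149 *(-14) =-139390692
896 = 896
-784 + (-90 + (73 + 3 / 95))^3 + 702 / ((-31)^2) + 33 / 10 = -9336267390441 / 1647874750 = -5665.64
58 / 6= 29 / 3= 9.67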